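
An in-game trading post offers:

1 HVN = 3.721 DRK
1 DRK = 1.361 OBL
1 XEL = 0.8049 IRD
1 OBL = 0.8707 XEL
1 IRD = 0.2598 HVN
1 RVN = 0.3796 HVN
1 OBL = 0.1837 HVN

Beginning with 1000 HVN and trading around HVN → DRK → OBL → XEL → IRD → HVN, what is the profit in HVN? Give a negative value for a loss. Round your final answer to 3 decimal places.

1000 HVN × 3.721 = 3721 DRK
3721 DRK × 1.361 = 5064.281 OBL
5064.281 OBL × 0.8707 = 4409.4694667 XEL
4409.4694667 XEL × 0.8049 = 3549.18197374683 IRD
3549.18197374683 IRD × 0.2598 = 922.077476779426434 HVN
Net change: 922.077476779426434 − 1000 = -77.922523220573566 HVN

-77.923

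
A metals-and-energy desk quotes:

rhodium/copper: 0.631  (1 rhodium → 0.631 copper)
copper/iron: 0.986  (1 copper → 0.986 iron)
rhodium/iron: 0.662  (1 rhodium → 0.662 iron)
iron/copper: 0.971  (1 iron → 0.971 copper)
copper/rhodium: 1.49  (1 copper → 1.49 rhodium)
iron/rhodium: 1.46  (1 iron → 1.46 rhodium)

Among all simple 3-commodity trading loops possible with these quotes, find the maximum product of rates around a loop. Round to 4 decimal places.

0.9578

copper→rhodium→iron→copper: 1.49 × 0.662 × 0.971 = 0.95777
copper→iron→rhodium→copper: 0.986 × 1.46 × 0.631 = 0.90836
Maximum is copper→rhodium→iron→copper at 0.9578; no arbitrage — every cycle loses value.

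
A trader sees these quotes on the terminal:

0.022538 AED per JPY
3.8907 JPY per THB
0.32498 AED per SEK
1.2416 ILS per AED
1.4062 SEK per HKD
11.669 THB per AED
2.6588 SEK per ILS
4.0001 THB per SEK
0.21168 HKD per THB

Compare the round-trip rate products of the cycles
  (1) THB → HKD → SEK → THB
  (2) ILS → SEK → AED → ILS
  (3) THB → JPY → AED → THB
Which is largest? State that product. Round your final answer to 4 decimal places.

(1) 0.21168 × 1.4062 × 4.0001 = 1.19069
(2) 2.6588 × 0.32498 × 1.2416 = 1.07281
(3) 3.8907 × 0.022538 × 11.669 = 1.02324
Highest is cycle (1) at 1.1907 (>1, arbitrage).

1.1907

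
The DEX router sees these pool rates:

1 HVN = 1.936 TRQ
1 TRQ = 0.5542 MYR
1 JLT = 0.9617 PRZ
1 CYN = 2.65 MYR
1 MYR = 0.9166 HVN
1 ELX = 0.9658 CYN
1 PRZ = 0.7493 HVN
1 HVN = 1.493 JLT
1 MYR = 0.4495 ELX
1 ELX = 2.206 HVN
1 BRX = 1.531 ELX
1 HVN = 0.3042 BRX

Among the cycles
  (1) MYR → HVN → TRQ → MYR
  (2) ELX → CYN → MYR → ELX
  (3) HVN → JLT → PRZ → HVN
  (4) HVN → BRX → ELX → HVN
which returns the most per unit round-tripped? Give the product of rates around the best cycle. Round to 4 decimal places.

1.1504

(1) 0.9166 × 1.936 × 0.5542 = 0.98345
(2) 0.9658 × 2.65 × 0.4495 = 1.15044
(3) 1.493 × 0.9617 × 0.7493 = 1.07586
(4) 0.3042 × 1.531 × 2.206 = 1.02740
Highest is cycle (2) at 1.1504 (>1, arbitrage).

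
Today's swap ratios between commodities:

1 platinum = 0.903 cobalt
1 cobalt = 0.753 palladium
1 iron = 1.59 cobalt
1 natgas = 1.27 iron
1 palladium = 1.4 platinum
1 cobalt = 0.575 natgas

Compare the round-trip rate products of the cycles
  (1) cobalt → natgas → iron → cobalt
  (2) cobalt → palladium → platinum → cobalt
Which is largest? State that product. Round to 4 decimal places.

(1) 0.575 × 1.27 × 1.59 = 1.16110
(2) 0.753 × 1.4 × 0.903 = 0.95194
Highest is cycle (1) at 1.1611 (>1, arbitrage).

1.1611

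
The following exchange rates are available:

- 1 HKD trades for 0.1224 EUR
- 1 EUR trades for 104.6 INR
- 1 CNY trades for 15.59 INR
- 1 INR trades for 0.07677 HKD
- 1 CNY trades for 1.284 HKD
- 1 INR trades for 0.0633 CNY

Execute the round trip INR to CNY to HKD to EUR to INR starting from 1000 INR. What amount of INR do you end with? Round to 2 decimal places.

1000 INR × 0.0633 = 63.3 CNY
63.3 CNY × 1.284 = 81.2772 HKD
81.2772 HKD × 0.1224 = 9.94832928 EUR
9.94832928 EUR × 104.6 = 1040.595242688 INR

1040.60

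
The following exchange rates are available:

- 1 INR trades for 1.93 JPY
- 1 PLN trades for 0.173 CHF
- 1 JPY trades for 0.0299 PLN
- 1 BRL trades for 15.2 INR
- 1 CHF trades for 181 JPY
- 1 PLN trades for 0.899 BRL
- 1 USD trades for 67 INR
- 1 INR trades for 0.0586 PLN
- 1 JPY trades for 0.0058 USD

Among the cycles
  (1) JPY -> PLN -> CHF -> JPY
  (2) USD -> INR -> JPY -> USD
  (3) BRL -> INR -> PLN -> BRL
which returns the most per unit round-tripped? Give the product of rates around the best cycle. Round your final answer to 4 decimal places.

0.9363

(1) 0.0299 × 0.173 × 181 = 0.93626
(2) 67 × 1.93 × 0.0058 = 0.75000
(3) 15.2 × 0.0586 × 0.899 = 0.80076
Highest is cycle (1) at 0.9363 (≤1, no arbitrage).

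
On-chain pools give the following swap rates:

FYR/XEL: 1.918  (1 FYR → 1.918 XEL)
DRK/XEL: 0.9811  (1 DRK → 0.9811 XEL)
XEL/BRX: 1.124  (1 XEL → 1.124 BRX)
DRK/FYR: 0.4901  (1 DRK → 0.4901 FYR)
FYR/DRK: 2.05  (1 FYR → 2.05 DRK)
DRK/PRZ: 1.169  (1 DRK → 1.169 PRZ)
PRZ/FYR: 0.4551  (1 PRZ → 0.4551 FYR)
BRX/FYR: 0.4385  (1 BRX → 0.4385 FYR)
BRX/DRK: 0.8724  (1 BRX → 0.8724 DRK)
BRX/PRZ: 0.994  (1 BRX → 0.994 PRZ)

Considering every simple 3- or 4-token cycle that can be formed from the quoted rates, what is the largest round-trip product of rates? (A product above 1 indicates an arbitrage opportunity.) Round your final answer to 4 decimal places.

PRZ→FYR→DRK→PRZ: 0.4551 × 2.05 × 1.169 = 1.09062
DRK→XEL→BRX→FYR→DRK: 0.9811 × 1.124 × 0.4385 × 2.05 = 0.99130
PRZ→FYR→XEL→BRX→PRZ: 0.4551 × 1.918 × 1.124 × 0.994 = 0.97523
DRK→XEL→BRX→DRK: 0.9811 × 1.124 × 0.8724 = 0.96204
BRX→FYR→XEL→BRX: 0.4385 × 1.918 × 1.124 = 0.94533
DRK→FYR→XEL→BRX→DRK: 0.4901 × 1.918 × 1.124 × 0.8724 = 0.92175
Maximum is PRZ→FYR→DRK→PRZ at 1.0906; arbitrage exists.

1.0906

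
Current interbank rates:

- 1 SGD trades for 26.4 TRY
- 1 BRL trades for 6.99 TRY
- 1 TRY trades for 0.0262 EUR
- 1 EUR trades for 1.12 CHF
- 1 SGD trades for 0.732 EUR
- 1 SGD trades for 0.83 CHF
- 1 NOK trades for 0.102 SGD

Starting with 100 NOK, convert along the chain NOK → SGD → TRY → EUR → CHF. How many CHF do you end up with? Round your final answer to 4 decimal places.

7.9018

100 NOK × 0.102 = 10.2 SGD
10.2 SGD × 26.4 = 269.28 TRY
269.28 TRY × 0.0262 = 7.055136 EUR
7.055136 EUR × 1.12 = 7.90175232 CHF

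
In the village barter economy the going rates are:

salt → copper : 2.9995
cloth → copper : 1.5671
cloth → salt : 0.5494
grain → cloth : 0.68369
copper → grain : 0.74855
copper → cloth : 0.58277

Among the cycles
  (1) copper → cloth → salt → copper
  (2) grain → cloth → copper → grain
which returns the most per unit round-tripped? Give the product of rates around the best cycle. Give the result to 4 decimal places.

(1) 0.58277 × 0.5494 × 2.9995 = 0.96036
(2) 0.68369 × 1.5671 × 0.74855 = 0.80200
Highest is cycle (1) at 0.9604 (≤1, no arbitrage).

0.9604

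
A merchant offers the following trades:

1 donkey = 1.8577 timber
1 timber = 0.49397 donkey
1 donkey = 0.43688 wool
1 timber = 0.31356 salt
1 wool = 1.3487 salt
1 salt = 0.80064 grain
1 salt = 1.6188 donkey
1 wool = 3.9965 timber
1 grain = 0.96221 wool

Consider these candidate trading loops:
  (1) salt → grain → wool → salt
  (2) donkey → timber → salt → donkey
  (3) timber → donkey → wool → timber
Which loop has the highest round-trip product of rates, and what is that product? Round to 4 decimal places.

(1) 0.80064 × 0.96221 × 1.3487 = 1.03902
(2) 1.8577 × 0.31356 × 1.6188 = 0.94295
(3) 0.49397 × 0.43688 × 3.9965 = 0.86247
Highest is cycle (1) at 1.0390 (>1, arbitrage).

1.0390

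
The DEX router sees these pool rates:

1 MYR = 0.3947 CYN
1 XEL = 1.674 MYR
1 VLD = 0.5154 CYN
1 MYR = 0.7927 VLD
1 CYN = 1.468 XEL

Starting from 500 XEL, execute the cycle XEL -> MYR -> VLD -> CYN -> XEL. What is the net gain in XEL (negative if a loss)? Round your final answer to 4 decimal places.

2.0012

500 XEL × 1.674 = 837 MYR
837 MYR × 0.7927 = 663.4899 VLD
663.4899 VLD × 0.5154 = 341.96269446 CYN
341.96269446 CYN × 1.468 = 502.00123546728 XEL
Net change: 502.00123546728 − 500 = 2.00123546728 XEL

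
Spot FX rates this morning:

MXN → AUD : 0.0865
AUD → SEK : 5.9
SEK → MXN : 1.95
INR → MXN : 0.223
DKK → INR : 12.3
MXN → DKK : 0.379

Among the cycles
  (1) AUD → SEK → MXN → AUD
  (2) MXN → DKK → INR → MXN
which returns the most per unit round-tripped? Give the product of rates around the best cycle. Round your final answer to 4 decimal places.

(1) 5.9 × 1.95 × 0.0865 = 0.99518
(2) 0.379 × 12.3 × 0.223 = 1.03956
Highest is cycle (2) at 1.0396 (>1, arbitrage).

1.0396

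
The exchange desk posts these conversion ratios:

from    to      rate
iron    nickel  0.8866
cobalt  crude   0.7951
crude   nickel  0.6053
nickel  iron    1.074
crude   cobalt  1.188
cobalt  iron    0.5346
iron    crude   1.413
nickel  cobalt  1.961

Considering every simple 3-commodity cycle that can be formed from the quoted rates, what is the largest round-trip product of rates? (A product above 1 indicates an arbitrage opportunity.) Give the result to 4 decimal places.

0.9438

nickel→cobalt→crude→nickel: 1.961 × 0.7951 × 0.6053 = 0.94378
nickel→cobalt→iron→nickel: 1.961 × 0.5346 × 0.8866 = 0.92947
nickel→iron→crude→nickel: 1.074 × 1.413 × 0.6053 = 0.91858
iron→crude→cobalt→iron: 1.413 × 1.188 × 0.5346 = 0.89740
Maximum is nickel→cobalt→crude→nickel at 0.9438; no arbitrage — every cycle loses value.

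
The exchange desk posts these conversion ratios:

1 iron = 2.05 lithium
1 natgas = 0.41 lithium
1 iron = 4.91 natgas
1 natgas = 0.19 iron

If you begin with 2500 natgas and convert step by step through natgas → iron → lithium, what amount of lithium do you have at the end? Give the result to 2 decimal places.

2500 natgas × 0.19 = 475 iron
475 iron × 2.05 = 973.75 lithium

973.75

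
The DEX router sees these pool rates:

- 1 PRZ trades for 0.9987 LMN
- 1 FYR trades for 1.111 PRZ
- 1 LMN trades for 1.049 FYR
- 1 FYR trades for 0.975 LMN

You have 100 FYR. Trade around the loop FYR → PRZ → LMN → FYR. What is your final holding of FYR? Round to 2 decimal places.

100 FYR × 1.111 = 111.1 PRZ
111.1 PRZ × 0.9987 = 110.95557 LMN
110.95557 LMN × 1.049 = 116.39239293 FYR

116.39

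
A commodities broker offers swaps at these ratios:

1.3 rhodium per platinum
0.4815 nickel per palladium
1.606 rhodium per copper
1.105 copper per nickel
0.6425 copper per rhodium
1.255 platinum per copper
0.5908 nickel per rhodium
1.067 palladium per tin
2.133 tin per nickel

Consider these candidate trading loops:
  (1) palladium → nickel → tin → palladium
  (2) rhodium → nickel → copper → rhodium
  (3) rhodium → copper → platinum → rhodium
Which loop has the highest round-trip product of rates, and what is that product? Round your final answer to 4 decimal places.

(1) 0.4815 × 2.133 × 1.067 = 1.09585
(2) 0.5908 × 1.105 × 1.606 = 1.04845
(3) 0.6425 × 1.255 × 1.3 = 1.04824
Highest is cycle (1) at 1.0959 (>1, arbitrage).

1.0959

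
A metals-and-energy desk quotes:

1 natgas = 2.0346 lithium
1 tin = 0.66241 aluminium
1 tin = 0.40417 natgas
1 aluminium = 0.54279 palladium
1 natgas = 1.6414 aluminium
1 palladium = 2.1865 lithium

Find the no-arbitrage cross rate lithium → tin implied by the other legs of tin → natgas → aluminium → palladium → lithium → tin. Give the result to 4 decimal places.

Known legs of the cycle: 0.40417 × 1.6414 × 0.54279 × 2.1865 = 0.78733548066533373
For no arbitrage the full-cycle product must be 1, so the missing rate is 1 / 0.78733548066533373 ≈ 1.270107.

1.2701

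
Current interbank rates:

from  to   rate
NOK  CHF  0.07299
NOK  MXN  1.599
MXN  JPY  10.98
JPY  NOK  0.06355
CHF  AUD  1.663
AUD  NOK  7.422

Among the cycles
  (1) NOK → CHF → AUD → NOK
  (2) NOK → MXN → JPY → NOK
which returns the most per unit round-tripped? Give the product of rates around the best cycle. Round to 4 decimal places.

(1) 0.07299 × 1.663 × 7.422 = 0.90090
(2) 1.599 × 10.98 × 0.06355 = 1.11575
Highest is cycle (2) at 1.1157 (>1, arbitrage).

1.1157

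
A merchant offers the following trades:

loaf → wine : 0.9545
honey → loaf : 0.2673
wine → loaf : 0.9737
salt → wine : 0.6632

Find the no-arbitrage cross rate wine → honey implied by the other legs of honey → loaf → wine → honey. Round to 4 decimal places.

Known legs of the cycle: 0.2673 × 0.9545 = 0.25513785
For no arbitrage the full-cycle product must be 1, so the missing rate is 1 / 0.25513785 ≈ 3.919450.

3.9194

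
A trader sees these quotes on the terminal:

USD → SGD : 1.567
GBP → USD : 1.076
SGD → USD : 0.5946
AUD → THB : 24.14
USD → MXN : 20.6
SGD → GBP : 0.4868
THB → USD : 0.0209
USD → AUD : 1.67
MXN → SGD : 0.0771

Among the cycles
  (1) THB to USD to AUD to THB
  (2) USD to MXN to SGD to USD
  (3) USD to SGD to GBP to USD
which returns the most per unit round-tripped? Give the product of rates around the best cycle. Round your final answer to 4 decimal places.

(1) 0.0209 × 1.67 × 24.14 = 0.84256
(2) 20.6 × 0.0771 × 0.5946 = 0.94438
(3) 1.567 × 0.4868 × 1.076 = 0.82079
Highest is cycle (2) at 0.9444 (≤1, no arbitrage).

0.9444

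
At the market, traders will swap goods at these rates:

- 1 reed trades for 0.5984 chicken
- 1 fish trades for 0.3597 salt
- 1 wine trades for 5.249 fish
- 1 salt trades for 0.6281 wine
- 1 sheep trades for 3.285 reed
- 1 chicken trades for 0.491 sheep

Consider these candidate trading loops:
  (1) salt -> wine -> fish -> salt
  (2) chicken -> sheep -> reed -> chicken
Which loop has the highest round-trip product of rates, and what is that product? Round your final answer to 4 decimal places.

1.1859

(1) 0.6281 × 5.249 × 0.3597 = 1.18589
(2) 0.491 × 3.285 × 0.5984 = 0.96518
Highest is cycle (1) at 1.1859 (>1, arbitrage).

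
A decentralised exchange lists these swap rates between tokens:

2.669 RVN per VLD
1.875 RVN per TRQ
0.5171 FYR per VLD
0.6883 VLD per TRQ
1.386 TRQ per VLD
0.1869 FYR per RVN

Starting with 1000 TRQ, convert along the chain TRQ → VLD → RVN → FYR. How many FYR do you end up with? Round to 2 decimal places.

343.35

1000 TRQ × 0.6883 = 688.3 VLD
688.3 VLD × 2.669 = 1837.0727 RVN
1837.0727 RVN × 0.1869 = 343.34888763 FYR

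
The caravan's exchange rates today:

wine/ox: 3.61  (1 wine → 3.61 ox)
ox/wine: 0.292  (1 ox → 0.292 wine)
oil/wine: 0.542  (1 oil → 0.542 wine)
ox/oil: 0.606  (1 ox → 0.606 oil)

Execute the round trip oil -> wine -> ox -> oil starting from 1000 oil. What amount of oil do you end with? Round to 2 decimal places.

1185.71

1000 oil × 0.542 = 542 wine
542 wine × 3.61 = 1956.62 ox
1956.62 ox × 0.606 = 1185.71172 oil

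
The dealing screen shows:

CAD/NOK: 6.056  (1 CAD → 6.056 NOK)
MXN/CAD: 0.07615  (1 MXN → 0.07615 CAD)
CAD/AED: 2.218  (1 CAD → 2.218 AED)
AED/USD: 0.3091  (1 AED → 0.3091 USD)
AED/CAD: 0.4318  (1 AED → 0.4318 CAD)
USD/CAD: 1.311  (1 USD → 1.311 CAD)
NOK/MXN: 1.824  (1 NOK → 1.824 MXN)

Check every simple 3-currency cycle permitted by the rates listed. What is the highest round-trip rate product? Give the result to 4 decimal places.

0.8988

AED→USD→CAD→AED: 0.3091 × 1.311 × 2.218 = 0.89880
MXN→CAD→NOK→MXN: 0.07615 × 6.056 × 1.824 = 0.84116
Maximum is AED→USD→CAD→AED at 0.8988; no arbitrage — every cycle loses value.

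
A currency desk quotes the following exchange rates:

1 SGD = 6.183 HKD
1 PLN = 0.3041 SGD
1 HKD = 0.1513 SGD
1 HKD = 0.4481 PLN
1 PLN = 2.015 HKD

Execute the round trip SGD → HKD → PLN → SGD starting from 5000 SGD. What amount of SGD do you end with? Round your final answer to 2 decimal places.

4212.70

5000 SGD × 6.183 = 30915 HKD
30915 HKD × 0.4481 = 13853.0115 PLN
13853.0115 PLN × 0.3041 = 4212.70079715 SGD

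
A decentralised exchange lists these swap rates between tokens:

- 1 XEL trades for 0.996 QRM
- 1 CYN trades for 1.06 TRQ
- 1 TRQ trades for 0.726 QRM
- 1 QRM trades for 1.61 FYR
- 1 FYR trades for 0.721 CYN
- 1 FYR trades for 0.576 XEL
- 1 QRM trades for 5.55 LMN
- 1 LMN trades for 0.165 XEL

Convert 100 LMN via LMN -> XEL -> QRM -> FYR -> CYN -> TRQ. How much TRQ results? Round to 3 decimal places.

100 LMN × 0.165 = 16.5 XEL
16.5 XEL × 0.996 = 16.434 QRM
16.434 QRM × 1.61 = 26.45874 FYR
26.45874 FYR × 0.721 = 19.07675154 CYN
19.07675154 CYN × 1.06 = 20.2213566324 TRQ

20.221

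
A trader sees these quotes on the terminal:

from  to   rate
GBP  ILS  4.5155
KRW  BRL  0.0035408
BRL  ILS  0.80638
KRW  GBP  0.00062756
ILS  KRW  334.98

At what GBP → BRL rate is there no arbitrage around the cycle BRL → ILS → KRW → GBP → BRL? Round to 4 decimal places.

Known legs of the cycle: 0.80638 × 334.98 × 0.00062756 = 0.169517242951344
For no arbitrage the full-cycle product must be 1, so the missing rate is 1 / 0.169517242951344 ≈ 5.899105.

5.8991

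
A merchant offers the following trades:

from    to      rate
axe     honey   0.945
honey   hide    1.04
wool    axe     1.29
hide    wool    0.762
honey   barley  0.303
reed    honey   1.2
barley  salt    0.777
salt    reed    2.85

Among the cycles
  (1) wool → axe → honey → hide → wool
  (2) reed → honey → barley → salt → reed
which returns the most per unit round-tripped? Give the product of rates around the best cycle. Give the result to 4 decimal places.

0.9661

(1) 1.29 × 0.945 × 1.04 × 0.762 = 0.96607
(2) 1.2 × 0.303 × 0.777 × 2.85 = 0.80517
Highest is cycle (1) at 0.9661 (≤1, no arbitrage).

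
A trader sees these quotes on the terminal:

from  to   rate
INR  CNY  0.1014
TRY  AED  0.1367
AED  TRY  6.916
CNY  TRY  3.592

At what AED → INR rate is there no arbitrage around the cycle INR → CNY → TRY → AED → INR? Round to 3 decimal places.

20.084

Known legs of the cycle: 0.1014 × 3.592 × 0.1367 = 0.04979007696
For no arbitrage the full-cycle product must be 1, so the missing rate is 1 / 0.04979007696 ≈ 20.08432.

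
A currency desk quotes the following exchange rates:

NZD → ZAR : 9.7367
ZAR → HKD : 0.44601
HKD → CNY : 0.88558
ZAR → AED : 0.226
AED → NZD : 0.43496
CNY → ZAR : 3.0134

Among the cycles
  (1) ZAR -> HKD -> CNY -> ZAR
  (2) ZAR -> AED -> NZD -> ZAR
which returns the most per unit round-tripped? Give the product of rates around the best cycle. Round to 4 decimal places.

(1) 0.44601 × 0.88558 × 3.0134 = 1.19023
(2) 0.226 × 0.43496 × 9.7367 = 0.95713
Highest is cycle (1) at 1.1902 (>1, arbitrage).

1.1902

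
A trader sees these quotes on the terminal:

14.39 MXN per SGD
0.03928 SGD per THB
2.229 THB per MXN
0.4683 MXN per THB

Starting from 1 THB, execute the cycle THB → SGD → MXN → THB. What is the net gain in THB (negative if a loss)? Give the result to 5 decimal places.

0.25992

1 THB × 0.03928 = 0.03928 SGD
0.03928 SGD × 14.39 = 0.5652392 MXN
0.5652392 MXN × 2.229 = 1.2599181768 THB
Net change: 1.2599181768 − 1 = 0.2599181768 THB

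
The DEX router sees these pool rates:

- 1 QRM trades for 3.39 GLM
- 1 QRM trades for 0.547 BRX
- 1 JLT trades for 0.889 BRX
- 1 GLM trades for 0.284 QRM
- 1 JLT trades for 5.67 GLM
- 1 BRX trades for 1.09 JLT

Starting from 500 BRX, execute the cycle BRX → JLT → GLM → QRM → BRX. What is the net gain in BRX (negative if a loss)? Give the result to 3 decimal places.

-19.951

500 BRX × 1.09 = 545 JLT
545 JLT × 5.67 = 3090.15 GLM
3090.15 GLM × 0.284 = 877.6026 QRM
877.6026 QRM × 0.547 = 480.0486222 BRX
Net change: 480.0486222 − 500 = -19.9513778 BRX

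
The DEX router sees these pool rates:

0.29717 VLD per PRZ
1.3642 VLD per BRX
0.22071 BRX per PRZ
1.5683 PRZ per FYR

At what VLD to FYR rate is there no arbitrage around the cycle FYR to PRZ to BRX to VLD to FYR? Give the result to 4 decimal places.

Known legs of the cycle: 1.5683 × 0.22071 × 1.3642 = 0.4722034963506
For no arbitrage the full-cycle product must be 1, so the missing rate is 1 / 0.4722034963506 ≈ 2.117731.

2.1177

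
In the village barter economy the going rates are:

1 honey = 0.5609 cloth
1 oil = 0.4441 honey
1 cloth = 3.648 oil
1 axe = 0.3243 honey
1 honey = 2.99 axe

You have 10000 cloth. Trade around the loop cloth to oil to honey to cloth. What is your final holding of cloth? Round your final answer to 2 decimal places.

10000 cloth × 3.648 = 36480 oil
36480 oil × 0.4441 = 16200.768 honey
16200.768 honey × 0.5609 = 9087.0107712 cloth

9087.01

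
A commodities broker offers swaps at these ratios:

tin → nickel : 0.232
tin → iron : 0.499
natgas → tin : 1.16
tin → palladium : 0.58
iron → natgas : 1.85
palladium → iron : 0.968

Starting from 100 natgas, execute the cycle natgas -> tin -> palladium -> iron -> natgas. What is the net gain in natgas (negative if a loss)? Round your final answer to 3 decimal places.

100 natgas × 1.16 = 116 tin
116 tin × 0.58 = 67.28 palladium
67.28 palladium × 0.968 = 65.12704 iron
65.12704 iron × 1.85 = 120.485024 natgas
Net change: 120.485024 − 100 = 20.485024 natgas

20.485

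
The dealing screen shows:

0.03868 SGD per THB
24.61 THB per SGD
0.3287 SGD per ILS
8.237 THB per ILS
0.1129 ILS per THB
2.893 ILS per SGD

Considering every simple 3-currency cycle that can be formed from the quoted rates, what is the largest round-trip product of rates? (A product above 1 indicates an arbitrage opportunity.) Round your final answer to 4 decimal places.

SGD→ILS→THB→SGD: 2.893 × 8.237 × 0.03868 = 0.92173
SGD→THB→ILS→SGD: 24.61 × 0.1129 × 0.3287 = 0.91328
Maximum is SGD→ILS→THB→SGD at 0.9217; no arbitrage — every cycle loses value.

0.9217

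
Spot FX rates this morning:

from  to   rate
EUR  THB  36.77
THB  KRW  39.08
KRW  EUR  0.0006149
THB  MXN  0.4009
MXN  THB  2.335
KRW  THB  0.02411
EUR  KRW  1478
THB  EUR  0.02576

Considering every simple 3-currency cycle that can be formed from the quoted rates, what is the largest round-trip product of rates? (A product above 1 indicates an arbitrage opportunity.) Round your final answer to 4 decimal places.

KRW→THB→EUR→KRW: 0.02411 × 0.02576 × 1478 = 0.91795
KRW→EUR→THB→KRW: 0.0006149 × 36.77 × 39.08 = 0.88359
Maximum is KRW→THB→EUR→KRW at 0.9179; no arbitrage — every cycle loses value.

0.9179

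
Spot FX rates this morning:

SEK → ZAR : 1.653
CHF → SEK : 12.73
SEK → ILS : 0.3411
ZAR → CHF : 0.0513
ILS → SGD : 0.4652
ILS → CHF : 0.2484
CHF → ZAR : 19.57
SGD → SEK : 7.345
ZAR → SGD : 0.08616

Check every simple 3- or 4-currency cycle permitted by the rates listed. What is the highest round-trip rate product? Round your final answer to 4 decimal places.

SGD→SEK→ILS→SGD: 7.345 × 0.3411 × 0.4652 = 1.16550
ZAR→CHF→SEK→ZAR: 0.0513 × 12.73 × 1.653 = 1.07949
CHF→SEK→ILS→CHF: 12.73 × 0.3411 × 0.2484 = 1.07860
ZAR→SGD→SEK→ZAR: 0.08616 × 7.345 × 1.653 = 1.04609
Maximum is SGD→SEK→ILS→SGD at 1.1655; arbitrage exists.

1.1655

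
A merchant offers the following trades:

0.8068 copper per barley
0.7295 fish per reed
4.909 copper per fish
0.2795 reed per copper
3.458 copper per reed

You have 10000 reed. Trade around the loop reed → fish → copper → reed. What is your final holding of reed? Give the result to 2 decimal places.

10009.22

10000 reed × 0.7295 = 7295 fish
7295 fish × 4.909 = 35811.155 copper
35811.155 copper × 0.2795 = 10009.2178225 reed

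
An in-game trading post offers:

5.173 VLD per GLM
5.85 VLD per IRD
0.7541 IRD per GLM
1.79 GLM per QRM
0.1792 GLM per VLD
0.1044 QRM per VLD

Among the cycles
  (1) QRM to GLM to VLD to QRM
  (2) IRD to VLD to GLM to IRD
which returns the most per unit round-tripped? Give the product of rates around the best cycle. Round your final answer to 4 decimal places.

0.9667

(1) 1.79 × 5.173 × 0.1044 = 0.96671
(2) 5.85 × 0.1792 × 0.7541 = 0.79054
Highest is cycle (1) at 0.9667 (≤1, no arbitrage).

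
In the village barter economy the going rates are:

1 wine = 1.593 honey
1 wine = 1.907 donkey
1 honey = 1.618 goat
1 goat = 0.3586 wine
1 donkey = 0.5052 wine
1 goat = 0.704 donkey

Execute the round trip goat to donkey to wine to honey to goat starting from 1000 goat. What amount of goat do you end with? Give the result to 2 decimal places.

916.71

1000 goat × 0.704 = 704 donkey
704 donkey × 0.5052 = 355.6608 wine
355.6608 wine × 1.593 = 566.5676544 honey
566.5676544 honey × 1.618 = 916.7064648192 goat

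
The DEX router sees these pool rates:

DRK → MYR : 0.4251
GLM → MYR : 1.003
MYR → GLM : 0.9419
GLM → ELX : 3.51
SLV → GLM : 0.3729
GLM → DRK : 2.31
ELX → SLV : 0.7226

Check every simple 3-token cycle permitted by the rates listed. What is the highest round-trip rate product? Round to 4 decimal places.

0.9458

GLM→ELX→SLV→GLM: 3.51 × 0.7226 × 0.3729 = 0.94580
GLM→DRK→MYR→GLM: 2.31 × 0.4251 × 0.9419 = 0.92493
Maximum is GLM→ELX→SLV→GLM at 0.9458; no arbitrage — every cycle loses value.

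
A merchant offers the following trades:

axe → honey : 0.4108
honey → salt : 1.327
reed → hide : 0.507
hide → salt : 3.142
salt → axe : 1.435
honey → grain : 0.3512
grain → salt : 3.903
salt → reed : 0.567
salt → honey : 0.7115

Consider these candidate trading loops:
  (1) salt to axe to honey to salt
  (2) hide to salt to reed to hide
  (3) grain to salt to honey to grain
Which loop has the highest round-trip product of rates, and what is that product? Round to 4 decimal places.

0.9753

(1) 1.435 × 0.4108 × 1.327 = 0.78226
(2) 3.142 × 0.567 × 0.507 = 0.90323
(3) 3.903 × 0.7115 × 0.3512 = 0.97528
Highest is cycle (3) at 0.9753 (≤1, no arbitrage).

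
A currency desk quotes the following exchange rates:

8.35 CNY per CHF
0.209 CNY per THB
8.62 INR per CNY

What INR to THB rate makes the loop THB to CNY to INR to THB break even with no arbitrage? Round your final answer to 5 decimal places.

0.55507

Known legs of the cycle: 0.209 × 8.62 = 1.80158
For no arbitrage the full-cycle product must be 1, so the missing rate is 1 / 1.80158 ≈ 0.5550683.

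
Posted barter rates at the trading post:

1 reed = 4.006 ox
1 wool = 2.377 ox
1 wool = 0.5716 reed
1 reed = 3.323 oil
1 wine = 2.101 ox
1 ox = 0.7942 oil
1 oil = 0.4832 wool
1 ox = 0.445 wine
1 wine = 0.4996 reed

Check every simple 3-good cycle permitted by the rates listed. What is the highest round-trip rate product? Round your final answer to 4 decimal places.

oil→wool→reed→oil: 0.4832 × 0.5716 × 3.323 = 0.91780
oil→wool→ox→oil: 0.4832 × 2.377 × 0.7942 = 0.91219
wine→reed→ox→wine: 0.4996 × 4.006 × 0.445 = 0.89062
Maximum is oil→wool→reed→oil at 0.9178; no arbitrage — every cycle loses value.

0.9178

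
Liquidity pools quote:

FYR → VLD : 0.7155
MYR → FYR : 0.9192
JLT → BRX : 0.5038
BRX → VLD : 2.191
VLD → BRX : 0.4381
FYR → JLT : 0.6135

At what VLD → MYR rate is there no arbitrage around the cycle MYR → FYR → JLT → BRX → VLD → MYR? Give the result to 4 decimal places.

1.6065

Known legs of the cycle: 0.9192 × 0.6135 × 0.5038 × 2.191 = 0.62247960033336
For no arbitrage the full-cycle product must be 1, so the missing rate is 1 / 0.62247960033336 ≈ 1.606478.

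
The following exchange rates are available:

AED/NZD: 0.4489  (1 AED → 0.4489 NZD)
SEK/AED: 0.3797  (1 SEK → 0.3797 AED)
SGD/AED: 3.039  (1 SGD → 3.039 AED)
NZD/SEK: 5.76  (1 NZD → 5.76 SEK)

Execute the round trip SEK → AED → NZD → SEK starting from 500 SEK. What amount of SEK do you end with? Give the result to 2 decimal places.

490.89

500 SEK × 0.3797 = 189.85 AED
189.85 AED × 0.4489 = 85.223665 NZD
85.223665 NZD × 5.76 = 490.8883104 SEK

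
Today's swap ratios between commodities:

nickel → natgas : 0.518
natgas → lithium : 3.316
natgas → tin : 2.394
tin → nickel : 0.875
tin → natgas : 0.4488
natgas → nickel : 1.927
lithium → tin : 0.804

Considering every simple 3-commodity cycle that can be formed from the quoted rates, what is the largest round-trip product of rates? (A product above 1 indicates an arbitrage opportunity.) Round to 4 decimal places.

tin→natgas→lithium→tin: 0.4488 × 3.316 × 0.804 = 1.19653
nickel→natgas→tin→nickel: 0.518 × 2.394 × 0.875 = 1.08508
Maximum is tin→natgas→lithium→tin at 1.1965; arbitrage exists.

1.1965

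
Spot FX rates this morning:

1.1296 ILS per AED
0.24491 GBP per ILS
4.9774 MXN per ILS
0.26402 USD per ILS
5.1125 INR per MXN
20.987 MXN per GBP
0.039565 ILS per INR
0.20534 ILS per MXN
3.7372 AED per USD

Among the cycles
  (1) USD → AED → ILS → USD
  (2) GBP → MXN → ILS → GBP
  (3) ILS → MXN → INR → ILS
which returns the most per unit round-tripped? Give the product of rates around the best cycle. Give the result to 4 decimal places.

1.1146

(1) 3.7372 × 1.1296 × 0.26402 = 1.11457
(2) 20.987 × 0.20534 × 0.24491 = 1.05543
(3) 4.9774 × 5.1125 × 0.039565 = 1.00681
Highest is cycle (1) at 1.1146 (>1, arbitrage).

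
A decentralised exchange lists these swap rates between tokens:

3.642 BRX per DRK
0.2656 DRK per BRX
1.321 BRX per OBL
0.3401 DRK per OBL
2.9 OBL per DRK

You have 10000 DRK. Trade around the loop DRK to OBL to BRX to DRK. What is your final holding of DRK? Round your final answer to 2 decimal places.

10000 DRK × 2.9 = 29000 OBL
29000 OBL × 1.321 = 38309 BRX
38309 BRX × 0.2656 = 10174.8704 DRK

10174.87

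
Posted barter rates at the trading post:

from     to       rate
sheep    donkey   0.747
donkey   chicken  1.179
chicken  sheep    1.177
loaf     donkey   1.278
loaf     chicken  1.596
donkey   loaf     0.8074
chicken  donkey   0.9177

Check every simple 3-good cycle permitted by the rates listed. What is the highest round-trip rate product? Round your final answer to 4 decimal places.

chicken→donkey→loaf→chicken: 0.9177 × 0.8074 × 1.596 = 1.18256
chicken→sheep→donkey→chicken: 1.177 × 0.747 × 1.179 = 1.03660
Maximum is chicken→donkey→loaf→chicken at 1.1826; arbitrage exists.

1.1826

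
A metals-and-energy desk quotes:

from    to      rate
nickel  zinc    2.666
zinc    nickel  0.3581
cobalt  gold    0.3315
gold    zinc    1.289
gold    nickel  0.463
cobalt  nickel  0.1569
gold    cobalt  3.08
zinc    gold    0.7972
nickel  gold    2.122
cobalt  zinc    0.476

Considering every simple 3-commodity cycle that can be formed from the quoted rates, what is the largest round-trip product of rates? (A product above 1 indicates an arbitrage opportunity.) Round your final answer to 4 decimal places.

1.1688

cobalt→zinc→gold→cobalt: 0.476 × 0.7972 × 3.08 = 1.16876
cobalt→nickel→gold→cobalt: 0.1569 × 2.122 × 3.08 = 1.02546
gold→nickel→zinc→gold: 0.463 × 2.666 × 0.7972 = 0.98403
gold→zinc→nickel→gold: 1.289 × 0.3581 × 2.122 = 0.97950
Maximum is cobalt→zinc→gold→cobalt at 1.1688; arbitrage exists.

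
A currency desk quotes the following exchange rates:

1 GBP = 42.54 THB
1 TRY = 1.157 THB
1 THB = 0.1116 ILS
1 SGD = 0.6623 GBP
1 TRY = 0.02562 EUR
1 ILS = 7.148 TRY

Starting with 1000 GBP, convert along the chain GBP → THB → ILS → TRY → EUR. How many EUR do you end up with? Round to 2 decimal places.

1000 GBP × 42.54 = 42540 THB
42540 THB × 0.1116 = 4747.464 ILS
4747.464 ILS × 7.148 = 33934.872672 TRY
33934.872672 TRY × 0.02562 = 869.41143785664 EUR

869.41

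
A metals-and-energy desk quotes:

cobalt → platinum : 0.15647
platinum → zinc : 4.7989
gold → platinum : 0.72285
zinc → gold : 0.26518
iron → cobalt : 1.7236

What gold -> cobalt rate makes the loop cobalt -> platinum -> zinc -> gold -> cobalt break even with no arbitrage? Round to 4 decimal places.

5.0221

Known legs of the cycle: 0.15647 × 4.7989 × 0.26518 = 0.19911938809394
For no arbitrage the full-cycle product must be 1, so the missing rate is 1 / 0.19911938809394 ≈ 5.022113.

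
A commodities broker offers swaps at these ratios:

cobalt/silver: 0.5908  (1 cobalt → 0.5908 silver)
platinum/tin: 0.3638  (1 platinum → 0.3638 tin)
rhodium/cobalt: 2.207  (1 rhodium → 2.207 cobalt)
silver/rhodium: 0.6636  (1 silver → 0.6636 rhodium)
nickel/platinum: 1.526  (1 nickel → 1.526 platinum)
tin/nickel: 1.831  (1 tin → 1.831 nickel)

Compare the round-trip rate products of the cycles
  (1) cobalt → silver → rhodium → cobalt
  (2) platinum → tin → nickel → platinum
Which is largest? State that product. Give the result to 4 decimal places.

(1) 0.5908 × 0.6636 × 2.207 = 0.86527
(2) 0.3638 × 1.831 × 1.526 = 1.01650
Highest is cycle (2) at 1.0165 (>1, arbitrage).

1.0165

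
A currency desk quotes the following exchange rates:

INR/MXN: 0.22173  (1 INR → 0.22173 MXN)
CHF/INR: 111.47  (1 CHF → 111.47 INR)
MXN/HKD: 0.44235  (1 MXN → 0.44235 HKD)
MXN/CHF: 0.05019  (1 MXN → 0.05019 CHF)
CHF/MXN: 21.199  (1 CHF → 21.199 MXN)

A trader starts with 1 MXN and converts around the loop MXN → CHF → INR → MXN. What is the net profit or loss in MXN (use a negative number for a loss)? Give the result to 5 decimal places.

1 MXN × 0.05019 = 0.05019 CHF
0.05019 CHF × 111.47 = 5.5946793 INR
5.5946793 INR × 0.22173 = 1.240508241189 MXN
Net change: 1.240508241189 − 1 = 0.240508241189 MXN

0.24051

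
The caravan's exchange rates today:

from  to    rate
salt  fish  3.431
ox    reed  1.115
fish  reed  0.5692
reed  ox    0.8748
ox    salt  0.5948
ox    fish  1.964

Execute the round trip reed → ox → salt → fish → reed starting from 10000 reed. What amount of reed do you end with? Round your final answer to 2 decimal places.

10000 reed × 0.8748 = 8748 ox
8748 ox × 0.5948 = 5203.3104 salt
5203.3104 salt × 3.431 = 17852.5579824 fish
17852.5579824 fish × 0.5692 = 10161.67600358208 reed

10161.68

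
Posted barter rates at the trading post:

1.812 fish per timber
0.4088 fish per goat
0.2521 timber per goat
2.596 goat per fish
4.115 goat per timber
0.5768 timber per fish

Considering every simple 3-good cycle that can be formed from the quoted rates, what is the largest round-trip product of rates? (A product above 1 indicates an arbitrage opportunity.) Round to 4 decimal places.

fish→goat→timber→fish: 2.596 × 0.2521 × 1.812 = 1.18587
fish→timber→goat→fish: 0.5768 × 4.115 × 0.4088 = 0.97030
Maximum is fish→goat→timber→fish at 1.1859; arbitrage exists.

1.1859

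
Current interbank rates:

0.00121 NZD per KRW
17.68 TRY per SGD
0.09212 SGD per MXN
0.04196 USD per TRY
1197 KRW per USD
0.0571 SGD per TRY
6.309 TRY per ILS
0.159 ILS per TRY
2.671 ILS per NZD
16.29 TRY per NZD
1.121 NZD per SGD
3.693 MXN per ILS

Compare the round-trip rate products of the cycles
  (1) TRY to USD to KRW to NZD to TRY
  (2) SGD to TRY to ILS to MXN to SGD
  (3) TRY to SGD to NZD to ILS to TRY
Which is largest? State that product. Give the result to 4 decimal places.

1.0786

(1) 0.04196 × 1197 × 0.00121 × 16.29 = 0.99000
(2) 17.68 × 0.159 × 3.693 × 0.09212 = 0.95634
(3) 0.0571 × 1.121 × 2.671 × 6.309 = 1.07864
Highest is cycle (3) at 1.0786 (>1, arbitrage).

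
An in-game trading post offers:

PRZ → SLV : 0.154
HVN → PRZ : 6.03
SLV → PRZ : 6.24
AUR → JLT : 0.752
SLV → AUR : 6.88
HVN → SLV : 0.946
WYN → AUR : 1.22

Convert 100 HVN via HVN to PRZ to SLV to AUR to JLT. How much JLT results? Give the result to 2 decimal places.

100 HVN × 6.03 = 603 PRZ
603 PRZ × 0.154 = 92.862 SLV
92.862 SLV × 6.88 = 638.89056 AUR
638.89056 AUR × 0.752 = 480.44570112 JLT

480.45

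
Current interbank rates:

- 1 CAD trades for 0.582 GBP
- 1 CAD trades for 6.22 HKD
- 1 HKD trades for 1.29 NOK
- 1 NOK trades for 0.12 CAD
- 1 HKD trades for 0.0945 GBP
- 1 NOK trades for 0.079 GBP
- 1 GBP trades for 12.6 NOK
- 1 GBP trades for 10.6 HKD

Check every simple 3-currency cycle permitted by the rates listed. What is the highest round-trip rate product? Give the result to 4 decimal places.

GBP→HKD→NOK→GBP: 10.6 × 1.29 × 0.079 = 1.08025
NOK→CAD→HKD→NOK: 0.12 × 6.22 × 1.29 = 0.96286
GBP→NOK→CAD→GBP: 12.6 × 0.12 × 0.582 = 0.87998
Maximum is GBP→HKD→NOK→GBP at 1.0802; arbitrage exists.

1.0802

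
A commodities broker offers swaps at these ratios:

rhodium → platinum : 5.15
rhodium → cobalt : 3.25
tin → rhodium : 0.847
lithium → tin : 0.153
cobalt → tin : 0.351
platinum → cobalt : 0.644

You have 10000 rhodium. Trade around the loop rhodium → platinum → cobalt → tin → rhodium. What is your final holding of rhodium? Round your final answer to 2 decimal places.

10000 rhodium × 5.15 = 51500 platinum
51500 platinum × 0.644 = 33166 cobalt
33166 cobalt × 0.351 = 11641.266 tin
11641.266 tin × 0.847 = 9860.152302 rhodium

9860.15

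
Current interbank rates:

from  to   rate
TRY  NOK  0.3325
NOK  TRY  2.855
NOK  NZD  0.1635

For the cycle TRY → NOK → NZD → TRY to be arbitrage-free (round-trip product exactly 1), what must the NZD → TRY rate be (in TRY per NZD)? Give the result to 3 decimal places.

Known legs of the cycle: 0.3325 × 0.1635 = 0.05436375
For no arbitrage the full-cycle product must be 1, so the missing rate is 1 / 0.05436375 ≈ 18.39461.

18.395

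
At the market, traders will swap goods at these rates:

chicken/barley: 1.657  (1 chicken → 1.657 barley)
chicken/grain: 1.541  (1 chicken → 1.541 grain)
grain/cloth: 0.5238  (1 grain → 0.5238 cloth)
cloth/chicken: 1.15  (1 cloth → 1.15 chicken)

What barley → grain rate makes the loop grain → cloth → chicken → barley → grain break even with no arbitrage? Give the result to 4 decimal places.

1.0019

Known legs of the cycle: 0.5238 × 1.15 × 1.657 = 0.99812709
For no arbitrage the full-cycle product must be 1, so the missing rate is 1 / 0.99812709 ≈ 1.001876.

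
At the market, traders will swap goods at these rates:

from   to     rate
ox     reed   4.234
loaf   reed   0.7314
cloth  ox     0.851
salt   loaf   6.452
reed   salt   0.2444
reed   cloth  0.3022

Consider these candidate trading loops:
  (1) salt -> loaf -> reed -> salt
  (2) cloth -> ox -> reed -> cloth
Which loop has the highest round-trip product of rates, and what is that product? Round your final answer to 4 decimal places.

1.1533

(1) 6.452 × 0.7314 × 0.2444 = 1.15332
(2) 0.851 × 4.234 × 0.3022 = 1.08887
Highest is cycle (1) at 1.1533 (>1, arbitrage).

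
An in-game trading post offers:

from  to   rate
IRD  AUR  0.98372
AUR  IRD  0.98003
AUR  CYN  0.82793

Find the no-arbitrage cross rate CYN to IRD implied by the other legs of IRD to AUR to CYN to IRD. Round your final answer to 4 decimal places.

1.2278

Known legs of the cycle: 0.98372 × 0.82793 = 0.8144512996
For no arbitrage the full-cycle product must be 1, so the missing rate is 1 / 0.8144512996 ≈ 1.227820.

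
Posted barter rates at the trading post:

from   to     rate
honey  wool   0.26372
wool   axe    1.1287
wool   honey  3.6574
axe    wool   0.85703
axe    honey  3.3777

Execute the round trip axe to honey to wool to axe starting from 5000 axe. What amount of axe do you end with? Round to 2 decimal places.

5027.04

5000 axe × 3.3777 = 16888.5 honey
16888.5 honey × 0.26372 = 4453.83522 wool
4453.83522 wool × 1.1287 = 5027.043812814 axe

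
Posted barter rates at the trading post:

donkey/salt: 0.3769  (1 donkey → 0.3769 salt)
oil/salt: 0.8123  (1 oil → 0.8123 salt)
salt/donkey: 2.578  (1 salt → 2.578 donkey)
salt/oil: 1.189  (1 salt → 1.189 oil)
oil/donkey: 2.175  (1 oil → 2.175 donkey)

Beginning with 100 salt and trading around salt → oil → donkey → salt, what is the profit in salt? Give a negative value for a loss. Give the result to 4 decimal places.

100 salt × 1.189 = 118.9 oil
118.9 oil × 2.175 = 258.6075 donkey
258.6075 donkey × 0.3769 = 97.46916675 salt
Net change: 97.46916675 − 100 = -2.53083325 salt

-2.5308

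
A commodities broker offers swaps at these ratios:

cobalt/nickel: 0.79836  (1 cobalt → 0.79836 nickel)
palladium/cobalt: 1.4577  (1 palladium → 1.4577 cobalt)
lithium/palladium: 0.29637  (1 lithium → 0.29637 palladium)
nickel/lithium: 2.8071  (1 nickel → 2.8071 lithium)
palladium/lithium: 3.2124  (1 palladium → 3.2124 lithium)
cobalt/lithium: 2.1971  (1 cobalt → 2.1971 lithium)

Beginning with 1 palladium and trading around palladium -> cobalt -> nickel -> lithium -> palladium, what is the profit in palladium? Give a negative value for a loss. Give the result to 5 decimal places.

-0.03181

1 palladium × 1.4577 = 1.4577 cobalt
1.4577 cobalt × 0.79836 = 1.163769372 nickel
1.163769372 nickel × 2.8071 = 3.2668170041412 lithium
3.2668170041412 lithium × 0.29637 = 0.968186555517327444 palladium
Net change: 0.968186555517327444 − 1 = -0.031813444482672556 palladium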